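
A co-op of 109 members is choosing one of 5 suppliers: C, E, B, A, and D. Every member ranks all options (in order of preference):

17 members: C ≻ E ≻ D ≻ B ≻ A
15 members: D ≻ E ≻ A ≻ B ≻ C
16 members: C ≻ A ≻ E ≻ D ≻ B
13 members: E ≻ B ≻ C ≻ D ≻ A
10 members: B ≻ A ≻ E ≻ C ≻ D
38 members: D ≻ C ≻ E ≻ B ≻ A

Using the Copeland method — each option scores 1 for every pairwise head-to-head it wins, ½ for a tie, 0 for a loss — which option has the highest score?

C: beats E, B, A, and D → score 4.
E: beats B, A, and D; loses to C → score 3.
B: beats A; loses to C, E, and D → score 1.
A: loses to C, E, B, and D → score 0.
D: beats B and A; loses to C and E → score 2.
C has the best pairwise record.

C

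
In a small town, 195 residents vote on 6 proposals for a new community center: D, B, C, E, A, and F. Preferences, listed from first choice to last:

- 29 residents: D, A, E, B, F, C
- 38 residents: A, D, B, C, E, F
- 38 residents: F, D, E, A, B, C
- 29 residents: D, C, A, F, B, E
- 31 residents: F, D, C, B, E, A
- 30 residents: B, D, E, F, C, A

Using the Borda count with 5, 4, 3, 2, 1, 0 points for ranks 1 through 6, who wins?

D

D: 29·5 + 38·4 + 38·4 + 29·5 + 31·4 + 30·4 = 838
B: 29·2 + 38·3 + 38·1 + 29·1 + 31·2 + 30·5 = 451
C: 29·0 + 38·2 + 38·0 + 29·4 + 31·3 + 30·1 = 315
E: 29·3 + 38·1 + 38·3 + 29·0 + 31·1 + 30·3 = 360
A: 29·4 + 38·5 + 38·2 + 29·3 + 31·0 + 30·0 = 469
F: 29·1 + 38·0 + 38·5 + 29·2 + 31·5 + 30·2 = 492
D has the highest Borda score (838).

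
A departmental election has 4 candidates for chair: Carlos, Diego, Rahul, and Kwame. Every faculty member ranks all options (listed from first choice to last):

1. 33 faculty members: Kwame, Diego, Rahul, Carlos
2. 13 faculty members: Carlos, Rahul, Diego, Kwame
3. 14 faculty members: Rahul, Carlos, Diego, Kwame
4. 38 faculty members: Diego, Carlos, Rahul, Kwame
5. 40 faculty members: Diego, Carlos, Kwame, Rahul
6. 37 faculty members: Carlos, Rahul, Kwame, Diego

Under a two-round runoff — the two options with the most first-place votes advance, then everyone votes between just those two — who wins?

Diego

Round 1 first-place votes: Carlos 50, Diego 78, Rahul 14, Kwame 33.
Diego and Carlos advance.
Runoff: Diego is preferred to Carlos by 111 voters; Carlos by 64.
Diego wins the runoff.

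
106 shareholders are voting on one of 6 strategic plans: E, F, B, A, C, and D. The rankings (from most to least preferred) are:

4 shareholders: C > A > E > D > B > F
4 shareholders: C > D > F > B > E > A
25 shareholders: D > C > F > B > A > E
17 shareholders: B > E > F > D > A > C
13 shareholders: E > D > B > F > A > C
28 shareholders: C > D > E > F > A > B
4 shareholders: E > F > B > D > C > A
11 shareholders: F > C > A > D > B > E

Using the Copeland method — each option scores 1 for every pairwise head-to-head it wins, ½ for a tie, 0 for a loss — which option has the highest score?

E: beats F and A; loses to B, C, and D → score 2.
F: beats B and A; loses to E, C, and D → score 2.
B: beats E and A; loses to F, C, and D → score 2.
A: loses to E, F, B, C, and D → score 0.
C: beats E, F, B, and A; loses to D → score 4.
D: beats E, F, B, A, and C → score 5.
D has the best pairwise record.

D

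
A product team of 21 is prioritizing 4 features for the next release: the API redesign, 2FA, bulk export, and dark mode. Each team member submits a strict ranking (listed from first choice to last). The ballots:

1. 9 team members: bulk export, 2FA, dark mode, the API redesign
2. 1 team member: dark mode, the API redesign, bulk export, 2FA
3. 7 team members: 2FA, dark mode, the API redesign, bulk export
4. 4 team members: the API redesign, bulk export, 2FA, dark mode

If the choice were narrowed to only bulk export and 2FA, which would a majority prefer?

Voters preferring bulk export to 2FA: 14; preferring 2FA to bulk export: 7.
bulk export wins the head-to-head.

bulk export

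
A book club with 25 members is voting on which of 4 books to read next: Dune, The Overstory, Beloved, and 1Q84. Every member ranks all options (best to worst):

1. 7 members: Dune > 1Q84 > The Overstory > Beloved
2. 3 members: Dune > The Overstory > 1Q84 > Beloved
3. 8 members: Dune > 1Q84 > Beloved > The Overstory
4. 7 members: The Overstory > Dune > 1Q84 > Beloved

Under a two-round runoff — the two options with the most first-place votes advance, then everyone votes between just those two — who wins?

Dune

Round 1 first-place votes: Dune 18, The Overstory 7, Beloved 0, 1Q84 0.
Dune and The Overstory advance.
Runoff: Dune is preferred to The Overstory by 18 voters; The Overstory by 7.
Dune wins the runoff.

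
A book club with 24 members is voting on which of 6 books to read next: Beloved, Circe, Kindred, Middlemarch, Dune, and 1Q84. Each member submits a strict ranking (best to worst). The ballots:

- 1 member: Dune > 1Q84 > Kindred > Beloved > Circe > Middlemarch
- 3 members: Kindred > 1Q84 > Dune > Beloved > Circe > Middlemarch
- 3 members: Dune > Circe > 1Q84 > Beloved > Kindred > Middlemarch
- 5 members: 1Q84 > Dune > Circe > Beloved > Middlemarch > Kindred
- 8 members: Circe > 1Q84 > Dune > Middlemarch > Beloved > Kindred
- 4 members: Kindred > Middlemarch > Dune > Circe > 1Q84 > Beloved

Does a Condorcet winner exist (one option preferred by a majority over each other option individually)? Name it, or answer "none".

none

Checking pairwise contests:
Circe beats Beloved 20–4.
Dune beats Circe 16–8.
Beloved beats Kindred 16–8.
Circe beats Middlemarch 20–4.
1Q84 beats Dune 16–8.
Circe beats 1Q84 15–9.
Every option loses at least one head-to-head, so there is no Condorcet winner.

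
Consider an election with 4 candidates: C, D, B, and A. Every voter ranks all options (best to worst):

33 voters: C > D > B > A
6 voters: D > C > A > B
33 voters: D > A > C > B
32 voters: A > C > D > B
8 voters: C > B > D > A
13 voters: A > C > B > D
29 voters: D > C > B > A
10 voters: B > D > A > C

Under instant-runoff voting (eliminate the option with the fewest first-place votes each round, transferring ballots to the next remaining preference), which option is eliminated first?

B

Round 1: C 41, D 68, B 10, A 45. Eliminate B.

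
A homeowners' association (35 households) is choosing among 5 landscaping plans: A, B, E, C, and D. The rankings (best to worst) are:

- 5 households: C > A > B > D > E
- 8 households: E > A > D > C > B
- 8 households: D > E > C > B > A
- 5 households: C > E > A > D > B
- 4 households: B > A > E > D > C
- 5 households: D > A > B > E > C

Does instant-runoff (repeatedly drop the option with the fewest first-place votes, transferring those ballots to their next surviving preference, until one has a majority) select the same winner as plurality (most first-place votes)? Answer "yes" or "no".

yes

Instant-runoff — R1 A 0, B 4, E 8, C 10, D 13 (A out); R2 B 4, E 8, C 10, D 13 (B out); R3 E 12, C 10, D 13 (C out); R4 E 17, D 18 (D winner). Winner: D.
Plurality — first-place votes: A 0, B 4, E 8, C 10, D 13. Winner: D.
The two methods agree.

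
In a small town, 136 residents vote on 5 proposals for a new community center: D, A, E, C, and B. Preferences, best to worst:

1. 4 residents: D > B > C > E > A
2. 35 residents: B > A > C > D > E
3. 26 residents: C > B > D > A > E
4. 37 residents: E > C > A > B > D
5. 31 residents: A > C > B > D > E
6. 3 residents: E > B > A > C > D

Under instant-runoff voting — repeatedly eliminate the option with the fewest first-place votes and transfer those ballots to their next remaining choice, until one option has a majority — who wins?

Round 1: D 4, A 31, E 40, C 26, B 35. Eliminate D.
Round 2: A 31, E 40, C 26, B 39. Eliminate C.
Round 3: A 31, E 40, B 65. Eliminate A.
Round 4: E 40, B 96. B has a majority.

B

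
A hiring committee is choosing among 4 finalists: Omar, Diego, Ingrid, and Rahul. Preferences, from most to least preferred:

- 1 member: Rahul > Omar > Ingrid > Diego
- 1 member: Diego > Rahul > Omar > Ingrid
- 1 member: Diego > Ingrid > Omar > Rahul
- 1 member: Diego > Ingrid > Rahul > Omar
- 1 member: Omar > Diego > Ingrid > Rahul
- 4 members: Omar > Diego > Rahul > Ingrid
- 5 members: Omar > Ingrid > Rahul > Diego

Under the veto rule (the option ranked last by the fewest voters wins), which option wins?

Omar

Last-place votes: Omar 1, Diego 6, Ingrid 5, Rahul 2.
Omar is ranked last by the fewest voters, so Omar wins.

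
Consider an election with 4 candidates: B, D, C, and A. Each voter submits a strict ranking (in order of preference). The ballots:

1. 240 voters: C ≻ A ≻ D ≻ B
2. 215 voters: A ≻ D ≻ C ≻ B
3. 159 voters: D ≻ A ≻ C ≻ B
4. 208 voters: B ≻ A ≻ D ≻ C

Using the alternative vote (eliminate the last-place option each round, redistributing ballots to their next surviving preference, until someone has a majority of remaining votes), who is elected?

A

Round 1: B 208, D 159, C 240, A 215. Eliminate D.
Round 2: B 208, C 240, A 374. Eliminate B.
Round 3: C 240, A 582. A has a majority.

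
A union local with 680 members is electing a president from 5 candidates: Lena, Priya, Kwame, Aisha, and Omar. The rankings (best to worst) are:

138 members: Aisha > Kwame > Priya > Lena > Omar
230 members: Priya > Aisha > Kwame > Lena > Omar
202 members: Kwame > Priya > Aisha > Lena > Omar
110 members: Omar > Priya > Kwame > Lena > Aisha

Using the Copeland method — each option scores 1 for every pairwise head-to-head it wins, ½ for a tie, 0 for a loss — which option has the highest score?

Lena: beats Omar; loses to Priya, Kwame, and Aisha → score 1.
Priya: beats Lena, Aisha, and Omar; ties Kwame → score 3.5.
Kwame: beats Lena and Omar; ties Priya; loses to Aisha → score 2.5.
Aisha: beats Lena, Kwame, and Omar; loses to Priya → score 3.
Omar: loses to Lena, Priya, Kwame, and Aisha → score 0.
Priya has the best pairwise record.

Priya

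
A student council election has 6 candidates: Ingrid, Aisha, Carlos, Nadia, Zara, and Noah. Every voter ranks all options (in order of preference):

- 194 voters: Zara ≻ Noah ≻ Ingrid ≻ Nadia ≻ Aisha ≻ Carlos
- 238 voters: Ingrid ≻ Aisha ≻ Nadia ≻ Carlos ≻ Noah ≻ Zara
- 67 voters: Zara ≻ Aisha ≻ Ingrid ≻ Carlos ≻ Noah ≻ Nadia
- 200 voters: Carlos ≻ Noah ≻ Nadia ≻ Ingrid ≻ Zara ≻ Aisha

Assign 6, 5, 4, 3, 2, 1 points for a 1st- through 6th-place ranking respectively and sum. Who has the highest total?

Ingrid: 194·4 + 238·6 + 67·4 + 200·3 = 3072
Aisha: 194·2 + 238·5 + 67·5 + 200·1 = 2113
Carlos: 194·1 + 238·3 + 67·3 + 200·6 = 2309
Nadia: 194·3 + 238·4 + 67·1 + 200·4 = 2401
Zara: 194·6 + 238·1 + 67·6 + 200·2 = 2204
Noah: 194·5 + 238·2 + 67·2 + 200·5 = 2580
Ingrid has the highest Borda score (3072).

Ingrid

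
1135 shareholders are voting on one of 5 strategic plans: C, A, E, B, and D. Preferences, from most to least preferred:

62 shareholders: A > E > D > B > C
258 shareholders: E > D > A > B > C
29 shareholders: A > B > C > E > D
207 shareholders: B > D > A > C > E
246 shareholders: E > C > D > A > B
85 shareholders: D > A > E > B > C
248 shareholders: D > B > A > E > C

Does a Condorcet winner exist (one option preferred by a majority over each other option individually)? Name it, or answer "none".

none

Checking pairwise contests:
A beats C 889–246.
D beats A 1044–91.
A beats E 631–504.
A beats B 680–455.
E beats D 595–540.
Every option loses at least one head-to-head, so there is no Condorcet winner.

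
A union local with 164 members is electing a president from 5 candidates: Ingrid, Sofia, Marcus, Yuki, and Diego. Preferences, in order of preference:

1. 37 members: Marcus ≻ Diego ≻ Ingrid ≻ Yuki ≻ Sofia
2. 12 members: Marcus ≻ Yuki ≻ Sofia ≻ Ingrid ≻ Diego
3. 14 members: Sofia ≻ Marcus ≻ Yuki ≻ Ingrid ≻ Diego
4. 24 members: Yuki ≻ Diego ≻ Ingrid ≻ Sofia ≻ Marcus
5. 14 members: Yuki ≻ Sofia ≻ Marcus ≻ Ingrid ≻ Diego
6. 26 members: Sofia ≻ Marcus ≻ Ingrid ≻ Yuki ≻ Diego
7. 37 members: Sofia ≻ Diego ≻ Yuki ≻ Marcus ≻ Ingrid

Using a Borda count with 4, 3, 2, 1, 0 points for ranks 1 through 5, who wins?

Sofia

Ingrid: 37·2 + 12·1 + 14·1 + 24·2 + 14·1 + 26·2 + 37·0 = 214
Sofia: 37·0 + 12·2 + 14·4 + 24·1 + 14·3 + 26·4 + 37·4 = 398
Marcus: 37·4 + 12·4 + 14·3 + 24·0 + 14·2 + 26·3 + 37·1 = 381
Yuki: 37·1 + 12·3 + 14·2 + 24·4 + 14·4 + 26·1 + 37·2 = 353
Diego: 37·3 + 12·0 + 14·0 + 24·3 + 14·0 + 26·0 + 37·3 = 294
Sofia has the highest Borda score (398).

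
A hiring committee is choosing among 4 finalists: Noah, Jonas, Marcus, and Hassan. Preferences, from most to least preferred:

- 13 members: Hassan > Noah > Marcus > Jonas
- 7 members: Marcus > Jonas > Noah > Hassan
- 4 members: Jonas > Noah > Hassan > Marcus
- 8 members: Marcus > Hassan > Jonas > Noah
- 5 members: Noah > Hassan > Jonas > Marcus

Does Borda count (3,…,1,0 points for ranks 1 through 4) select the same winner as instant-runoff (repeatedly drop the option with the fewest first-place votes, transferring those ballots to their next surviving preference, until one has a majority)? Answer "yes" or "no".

yes

Borda — scores: Noah 56, Jonas 39, Marcus 58, Hassan 69. Winner: Hassan.
Instant-runoff — R1 Noah 5, Jonas 4, Marcus 15, Hassan 13 (Jonas out); R2 Noah 9, Marcus 15, Hassan 13 (Noah out); R3 Marcus 15, Hassan 22 (Hassan winner). Winner: Hassan.
The two methods agree.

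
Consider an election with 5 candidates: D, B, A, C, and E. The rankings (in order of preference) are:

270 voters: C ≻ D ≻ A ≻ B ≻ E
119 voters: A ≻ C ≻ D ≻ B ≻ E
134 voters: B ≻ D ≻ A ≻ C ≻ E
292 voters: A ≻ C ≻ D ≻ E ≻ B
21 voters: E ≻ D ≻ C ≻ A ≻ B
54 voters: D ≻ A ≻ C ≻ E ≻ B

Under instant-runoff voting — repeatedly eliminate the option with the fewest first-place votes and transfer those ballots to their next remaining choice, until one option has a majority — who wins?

Round 1: D 54, B 134, A 411, C 270, E 21. Eliminate E.
Round 2: D 75, B 134, A 411, C 270. Eliminate D.
Round 3: B 134, A 465, C 291. A has a majority.

A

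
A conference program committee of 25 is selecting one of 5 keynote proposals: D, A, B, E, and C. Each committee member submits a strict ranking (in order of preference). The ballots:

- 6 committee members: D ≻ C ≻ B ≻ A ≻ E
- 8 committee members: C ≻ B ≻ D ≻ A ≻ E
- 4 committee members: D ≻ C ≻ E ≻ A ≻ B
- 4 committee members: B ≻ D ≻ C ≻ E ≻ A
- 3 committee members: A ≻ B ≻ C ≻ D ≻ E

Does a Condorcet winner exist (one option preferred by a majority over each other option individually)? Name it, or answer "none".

Checking pairwise contests:
B beats D 15–10.
D beats A 22–3.
C beats B 18–7.
D beats E 25–0.
D beats C 14–11.
Every option loses at least one head-to-head, so there is no Condorcet winner.

none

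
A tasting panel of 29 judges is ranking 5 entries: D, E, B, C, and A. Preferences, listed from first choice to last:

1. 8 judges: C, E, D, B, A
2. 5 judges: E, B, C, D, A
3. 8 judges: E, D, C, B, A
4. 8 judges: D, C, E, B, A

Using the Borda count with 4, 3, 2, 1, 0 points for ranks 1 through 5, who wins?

E

D: 8·2 + 5·1 + 8·3 + 8·4 = 77
E: 8·3 + 5·4 + 8·4 + 8·2 = 92
B: 8·1 + 5·3 + 8·1 + 8·1 = 39
C: 8·4 + 5·2 + 8·2 + 8·3 = 82
A: 8·0 + 5·0 + 8·0 + 8·0 = 0
E has the highest Borda score (92).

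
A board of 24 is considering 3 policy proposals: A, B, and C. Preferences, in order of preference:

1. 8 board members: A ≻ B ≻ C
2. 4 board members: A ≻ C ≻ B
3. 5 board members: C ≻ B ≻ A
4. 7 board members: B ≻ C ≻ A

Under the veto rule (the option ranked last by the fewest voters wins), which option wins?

Last-place votes: A 12, B 4, C 8.
B is ranked last by the fewest voters, so B wins.

B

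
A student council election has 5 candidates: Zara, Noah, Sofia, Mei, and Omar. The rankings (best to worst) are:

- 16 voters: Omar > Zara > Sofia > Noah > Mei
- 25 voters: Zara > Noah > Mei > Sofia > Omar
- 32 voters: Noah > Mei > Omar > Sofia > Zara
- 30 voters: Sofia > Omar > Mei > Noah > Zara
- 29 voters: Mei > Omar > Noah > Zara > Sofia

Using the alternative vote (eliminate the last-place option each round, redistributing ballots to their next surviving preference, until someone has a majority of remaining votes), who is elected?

Noah

Round 1: Zara 25, Noah 32, Sofia 30, Mei 29, Omar 16. Eliminate Omar.
Round 2: Zara 41, Noah 32, Sofia 30, Mei 29. Eliminate Mei.
Round 3: Zara 41, Noah 61, Sofia 30. Eliminate Sofia.
Round 4: Zara 41, Noah 91. Noah has a majority.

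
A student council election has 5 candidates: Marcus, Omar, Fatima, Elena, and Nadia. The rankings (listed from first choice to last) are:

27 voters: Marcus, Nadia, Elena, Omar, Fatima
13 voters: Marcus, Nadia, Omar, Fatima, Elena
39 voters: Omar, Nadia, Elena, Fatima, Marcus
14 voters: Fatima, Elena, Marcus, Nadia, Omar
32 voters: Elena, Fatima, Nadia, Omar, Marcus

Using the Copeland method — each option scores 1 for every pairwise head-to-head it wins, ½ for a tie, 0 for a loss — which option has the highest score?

Nadia

Marcus: loses to Omar, Fatima, Elena, and Nadia → score 0.
Omar: beats Marcus and Fatima; loses to Elena and Nadia → score 2.
Fatima: beats Marcus; loses to Omar, Elena, and Nadia → score 1.
Elena: beats Marcus, Omar, and Fatima; loses to Nadia → score 3.
Nadia: beats Marcus, Omar, Fatima, and Elena → score 4.
Nadia has the best pairwise record.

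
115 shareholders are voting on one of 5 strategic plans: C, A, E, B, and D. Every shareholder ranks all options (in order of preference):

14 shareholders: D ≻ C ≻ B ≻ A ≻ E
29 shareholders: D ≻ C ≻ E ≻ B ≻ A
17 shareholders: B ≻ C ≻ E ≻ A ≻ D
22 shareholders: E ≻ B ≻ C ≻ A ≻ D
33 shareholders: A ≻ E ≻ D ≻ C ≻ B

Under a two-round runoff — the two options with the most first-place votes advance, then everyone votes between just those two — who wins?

A

Round 1 first-place votes: C 0, A 33, E 22, B 17, D 43.
D and A advance.
Runoff: D is preferred to A by 43 voters; A by 72.
A wins the runoff.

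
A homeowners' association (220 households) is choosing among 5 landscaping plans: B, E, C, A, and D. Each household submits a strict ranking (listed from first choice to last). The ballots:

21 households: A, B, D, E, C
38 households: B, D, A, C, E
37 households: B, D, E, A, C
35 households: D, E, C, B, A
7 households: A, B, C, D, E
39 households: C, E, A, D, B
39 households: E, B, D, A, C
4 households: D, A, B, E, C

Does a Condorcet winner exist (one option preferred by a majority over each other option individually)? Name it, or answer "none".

none

Checking pairwise contests:
E beats B 113–107.
D beats E 142–78.
B beats C 146–74.
B beats A 149–71.
B beats D 142–78.
Every option loses at least one head-to-head, so there is no Condorcet winner.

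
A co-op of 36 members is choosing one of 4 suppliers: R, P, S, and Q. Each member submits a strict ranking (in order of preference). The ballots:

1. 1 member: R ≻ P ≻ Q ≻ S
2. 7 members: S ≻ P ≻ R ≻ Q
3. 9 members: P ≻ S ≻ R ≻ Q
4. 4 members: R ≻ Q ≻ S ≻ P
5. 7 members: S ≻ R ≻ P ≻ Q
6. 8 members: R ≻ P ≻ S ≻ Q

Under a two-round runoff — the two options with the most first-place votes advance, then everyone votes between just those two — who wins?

S

Round 1 first-place votes: R 13, P 9, S 14, Q 0.
S and R advance.
Runoff: S is preferred to R by 23 voters; R by 13.
S wins the runoff.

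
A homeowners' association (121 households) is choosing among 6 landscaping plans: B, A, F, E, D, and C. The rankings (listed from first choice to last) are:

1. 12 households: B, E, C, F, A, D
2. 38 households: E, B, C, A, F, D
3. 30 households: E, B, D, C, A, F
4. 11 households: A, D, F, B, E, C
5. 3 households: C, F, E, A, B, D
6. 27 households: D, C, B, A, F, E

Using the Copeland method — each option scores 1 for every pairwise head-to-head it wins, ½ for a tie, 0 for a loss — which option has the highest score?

E

B: beats A, F, D, and C; loses to E → score 4.
A: beats F and D; loses to B, E, and C → score 2.
F: loses to B, A, E, D, and C → score 0.
E: beats B, A, F, D, and C → score 5.
D: beats F and C; loses to B, A, and E → score 2.
C: beats A and F; loses to B, E, and D → score 2.
E has the best pairwise record.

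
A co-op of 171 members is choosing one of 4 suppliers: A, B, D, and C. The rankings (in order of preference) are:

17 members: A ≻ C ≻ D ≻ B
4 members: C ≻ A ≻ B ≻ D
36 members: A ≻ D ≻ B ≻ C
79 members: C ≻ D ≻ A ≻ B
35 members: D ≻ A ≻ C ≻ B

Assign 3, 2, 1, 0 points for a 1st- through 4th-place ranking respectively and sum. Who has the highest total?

D

A: 17·3 + 4·2 + 36·3 + 79·1 + 35·2 = 316
B: 17·0 + 4·1 + 36·1 + 79·0 + 35·0 = 40
D: 17·1 + 4·0 + 36·2 + 79·2 + 35·3 = 352
C: 17·2 + 4·3 + 36·0 + 79·3 + 35·1 = 318
D has the highest Borda score (352).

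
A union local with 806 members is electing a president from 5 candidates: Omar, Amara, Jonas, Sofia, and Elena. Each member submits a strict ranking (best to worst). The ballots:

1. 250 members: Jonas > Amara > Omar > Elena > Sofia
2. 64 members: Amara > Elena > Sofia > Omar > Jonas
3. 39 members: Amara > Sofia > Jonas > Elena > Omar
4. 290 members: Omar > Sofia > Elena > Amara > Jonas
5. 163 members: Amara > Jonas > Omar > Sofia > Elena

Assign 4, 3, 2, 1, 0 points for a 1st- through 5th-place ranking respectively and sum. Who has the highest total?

Omar: 250·2 + 64·1 + 39·0 + 290·4 + 163·2 = 2050
Amara: 250·3 + 64·4 + 39·4 + 290·1 + 163·4 = 2104
Jonas: 250·4 + 64·0 + 39·2 + 290·0 + 163·3 = 1567
Sofia: 250·0 + 64·2 + 39·3 + 290·3 + 163·1 = 1278
Elena: 250·1 + 64·3 + 39·1 + 290·2 + 163·0 = 1061
Amara has the highest Borda score (2104).

Amara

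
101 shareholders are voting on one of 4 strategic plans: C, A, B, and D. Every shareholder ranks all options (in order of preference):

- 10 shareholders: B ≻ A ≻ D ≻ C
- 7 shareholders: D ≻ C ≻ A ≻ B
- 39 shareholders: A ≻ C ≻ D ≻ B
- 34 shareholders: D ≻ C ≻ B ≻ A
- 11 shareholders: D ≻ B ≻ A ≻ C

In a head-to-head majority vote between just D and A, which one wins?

Voters preferring D to A: 52; preferring A to D: 49.
D wins the head-to-head.

D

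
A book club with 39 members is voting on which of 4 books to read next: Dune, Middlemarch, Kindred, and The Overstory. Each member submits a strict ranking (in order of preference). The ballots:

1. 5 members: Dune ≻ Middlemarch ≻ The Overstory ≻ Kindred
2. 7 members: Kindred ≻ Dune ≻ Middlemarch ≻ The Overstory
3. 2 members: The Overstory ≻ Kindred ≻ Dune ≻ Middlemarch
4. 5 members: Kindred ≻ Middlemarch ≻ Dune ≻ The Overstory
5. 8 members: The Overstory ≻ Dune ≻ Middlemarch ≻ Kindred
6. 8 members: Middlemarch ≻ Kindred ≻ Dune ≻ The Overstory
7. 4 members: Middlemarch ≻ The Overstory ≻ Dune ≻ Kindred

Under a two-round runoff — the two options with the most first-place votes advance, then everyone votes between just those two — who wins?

Round 1 first-place votes: Dune 5, Middlemarch 12, Kindred 12, The Overstory 10.
Kindred and Middlemarch advance.
Runoff: Kindred is preferred to Middlemarch by 14 voters; Middlemarch by 25.
Middlemarch wins the runoff.

Middlemarch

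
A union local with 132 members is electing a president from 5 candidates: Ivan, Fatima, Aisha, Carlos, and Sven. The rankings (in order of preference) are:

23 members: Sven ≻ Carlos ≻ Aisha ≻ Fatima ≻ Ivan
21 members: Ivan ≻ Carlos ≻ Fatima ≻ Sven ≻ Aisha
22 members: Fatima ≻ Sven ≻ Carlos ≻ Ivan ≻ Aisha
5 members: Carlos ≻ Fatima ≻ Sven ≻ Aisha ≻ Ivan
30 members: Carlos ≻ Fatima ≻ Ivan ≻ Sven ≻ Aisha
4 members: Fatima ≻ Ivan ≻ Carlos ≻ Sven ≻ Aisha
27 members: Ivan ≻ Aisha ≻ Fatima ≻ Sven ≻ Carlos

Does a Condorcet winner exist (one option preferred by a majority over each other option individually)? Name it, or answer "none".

Checking pairwise contests:
Fatima beats Ivan 84–48.
Carlos beats Fatima 79–53.
Ivan beats Aisha 104–28.
Sven beats Carlos 72–60.
Ivan beats Sven 82–50.
Every option loses at least one head-to-head, so there is no Condorcet winner.

none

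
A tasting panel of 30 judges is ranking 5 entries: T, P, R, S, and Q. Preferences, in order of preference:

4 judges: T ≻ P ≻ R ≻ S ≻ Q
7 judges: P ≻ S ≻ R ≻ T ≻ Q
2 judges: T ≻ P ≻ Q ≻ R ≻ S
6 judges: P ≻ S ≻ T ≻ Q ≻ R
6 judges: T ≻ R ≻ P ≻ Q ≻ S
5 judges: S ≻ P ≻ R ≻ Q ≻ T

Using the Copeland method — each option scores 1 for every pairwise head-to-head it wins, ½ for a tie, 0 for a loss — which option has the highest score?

P

T: beats R and Q; loses to P and S → score 2.
P: beats T, R, S, and Q → score 4.
R: beats Q; loses to T, P, and S → score 1.
S: beats T, R, and Q; loses to P → score 3.
Q: loses to T, P, R, and S → score 0.
P has the best pairwise record.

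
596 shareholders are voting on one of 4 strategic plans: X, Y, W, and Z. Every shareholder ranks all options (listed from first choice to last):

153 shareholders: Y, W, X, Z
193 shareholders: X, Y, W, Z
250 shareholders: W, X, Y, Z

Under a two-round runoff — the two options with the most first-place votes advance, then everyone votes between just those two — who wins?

Round 1 first-place votes: X 193, Y 153, W 250, Z 0.
W and X advance.
Runoff: W is preferred to X by 403 voters; X by 193.
W wins the runoff.

W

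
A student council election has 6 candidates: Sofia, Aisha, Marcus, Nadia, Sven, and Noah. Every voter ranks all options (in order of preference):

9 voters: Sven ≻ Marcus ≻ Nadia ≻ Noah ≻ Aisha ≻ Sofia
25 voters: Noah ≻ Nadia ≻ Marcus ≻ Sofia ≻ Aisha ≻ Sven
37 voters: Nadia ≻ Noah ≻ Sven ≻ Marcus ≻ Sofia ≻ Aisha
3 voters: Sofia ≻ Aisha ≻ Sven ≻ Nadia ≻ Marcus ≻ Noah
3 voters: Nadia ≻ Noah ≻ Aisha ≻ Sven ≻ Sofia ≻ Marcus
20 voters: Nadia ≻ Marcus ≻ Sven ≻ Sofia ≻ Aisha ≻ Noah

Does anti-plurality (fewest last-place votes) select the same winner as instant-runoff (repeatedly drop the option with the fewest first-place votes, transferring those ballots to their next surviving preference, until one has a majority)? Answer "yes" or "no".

yes

Anti-plurality — last-place votes: Sofia 9, Aisha 37, Marcus 3, Nadia 0, Sven 25, Noah 23. Winner: Nadia.
Instant-runoff — R1 Sofia 3, Aisha 0, Marcus 0, Nadia 60, Sven 9, Noah 25 (Nadia winner). Winner: Nadia.
The two methods agree.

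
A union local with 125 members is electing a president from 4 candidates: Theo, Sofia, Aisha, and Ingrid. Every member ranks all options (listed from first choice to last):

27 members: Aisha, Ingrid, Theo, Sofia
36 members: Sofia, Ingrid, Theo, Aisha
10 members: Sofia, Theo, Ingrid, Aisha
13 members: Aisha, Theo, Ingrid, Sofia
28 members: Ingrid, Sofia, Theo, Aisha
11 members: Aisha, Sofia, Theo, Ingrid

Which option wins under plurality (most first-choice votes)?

First-place votes: Theo 0, Sofia 46, Aisha 51, Ingrid 28.
Aisha has the most first-place votes.

Aisha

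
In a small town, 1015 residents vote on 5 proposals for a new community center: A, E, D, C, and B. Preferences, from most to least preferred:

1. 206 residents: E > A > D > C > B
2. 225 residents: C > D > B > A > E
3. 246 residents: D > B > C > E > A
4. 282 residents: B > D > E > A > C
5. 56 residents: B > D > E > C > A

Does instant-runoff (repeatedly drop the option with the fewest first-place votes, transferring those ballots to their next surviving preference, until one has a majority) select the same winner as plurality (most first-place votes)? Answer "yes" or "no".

no

Instant-runoff — R1 A 0, E 206, D 246, C 225, B 338 (A out); R2 E 206, D 246, C 225, B 338 (E out); R3 D 452, C 225, B 338 (C out); R4 D 677, B 338 (D winner). Winner: D.
Plurality — first-place votes: A 0, E 206, D 246, C 225, B 338. Winner: B.
The two methods disagree.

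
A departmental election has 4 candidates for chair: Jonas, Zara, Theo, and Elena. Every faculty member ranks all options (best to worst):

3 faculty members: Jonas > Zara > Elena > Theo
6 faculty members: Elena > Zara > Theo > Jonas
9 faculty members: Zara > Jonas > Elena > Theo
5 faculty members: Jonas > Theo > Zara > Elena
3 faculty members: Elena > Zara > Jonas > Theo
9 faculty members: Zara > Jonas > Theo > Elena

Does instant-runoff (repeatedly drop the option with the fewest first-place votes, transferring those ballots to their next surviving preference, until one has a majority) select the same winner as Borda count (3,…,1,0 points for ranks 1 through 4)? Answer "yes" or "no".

yes

Instant-runoff — R1 Jonas 8, Zara 18, Theo 0, Elena 9 (Zara winner). Winner: Zara.
Borda — scores: Jonas 63, Zara 83, Theo 25, Elena 39. Winner: Zara.
The two methods agree.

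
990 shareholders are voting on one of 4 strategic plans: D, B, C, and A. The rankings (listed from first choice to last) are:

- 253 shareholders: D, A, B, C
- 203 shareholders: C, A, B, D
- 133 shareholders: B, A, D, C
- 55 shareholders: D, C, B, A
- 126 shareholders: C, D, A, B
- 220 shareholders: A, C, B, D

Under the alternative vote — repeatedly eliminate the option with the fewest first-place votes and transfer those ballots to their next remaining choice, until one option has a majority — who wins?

A

Round 1: D 308, B 133, C 329, A 220. Eliminate B.
Round 2: D 308, C 329, A 353. Eliminate D.
Round 3: C 384, A 606. A has a majority.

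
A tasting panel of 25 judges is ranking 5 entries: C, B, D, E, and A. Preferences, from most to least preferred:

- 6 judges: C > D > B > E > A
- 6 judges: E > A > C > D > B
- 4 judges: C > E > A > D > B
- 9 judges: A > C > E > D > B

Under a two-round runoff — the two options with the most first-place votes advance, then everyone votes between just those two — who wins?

A

Round 1 first-place votes: C 10, B 0, D 0, E 6, A 9.
C and A advance.
Runoff: C is preferred to A by 10 voters; A by 15.
A wins the runoff.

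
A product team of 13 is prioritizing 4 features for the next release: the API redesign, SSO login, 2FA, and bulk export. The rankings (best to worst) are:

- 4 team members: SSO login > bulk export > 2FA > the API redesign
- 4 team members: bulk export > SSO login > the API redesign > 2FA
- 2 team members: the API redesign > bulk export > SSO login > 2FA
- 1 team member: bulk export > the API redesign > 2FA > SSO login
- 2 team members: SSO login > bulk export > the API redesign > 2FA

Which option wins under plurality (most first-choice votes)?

First-place votes: the API redesign 2, SSO login 6, 2FA 0, bulk export 5.
SSO login has the most first-place votes.

SSO login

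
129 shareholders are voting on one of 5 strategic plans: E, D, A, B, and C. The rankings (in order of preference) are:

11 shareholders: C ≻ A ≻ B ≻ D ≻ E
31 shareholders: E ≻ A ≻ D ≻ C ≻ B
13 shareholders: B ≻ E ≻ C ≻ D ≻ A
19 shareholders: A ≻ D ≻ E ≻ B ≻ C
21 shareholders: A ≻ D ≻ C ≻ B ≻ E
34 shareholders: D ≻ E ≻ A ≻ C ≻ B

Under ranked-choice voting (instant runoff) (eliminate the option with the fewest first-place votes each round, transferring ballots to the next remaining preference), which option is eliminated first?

Round 1: E 31, D 34, A 40, B 13, C 11. Eliminate C.

C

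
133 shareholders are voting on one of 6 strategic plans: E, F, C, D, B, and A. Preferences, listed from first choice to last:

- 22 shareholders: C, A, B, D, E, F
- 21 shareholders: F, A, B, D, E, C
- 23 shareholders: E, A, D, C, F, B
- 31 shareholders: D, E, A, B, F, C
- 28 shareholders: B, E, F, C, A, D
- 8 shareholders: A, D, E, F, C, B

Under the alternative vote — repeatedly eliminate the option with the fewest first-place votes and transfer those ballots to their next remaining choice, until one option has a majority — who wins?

Round 1: E 23, F 21, C 22, D 31, B 28, A 8. Eliminate A.
Round 2: E 23, F 21, C 22, D 39, B 28. Eliminate F.
Round 3: E 23, C 22, D 39, B 49. Eliminate C.
Round 4: E 23, D 39, B 71. B has a majority.

B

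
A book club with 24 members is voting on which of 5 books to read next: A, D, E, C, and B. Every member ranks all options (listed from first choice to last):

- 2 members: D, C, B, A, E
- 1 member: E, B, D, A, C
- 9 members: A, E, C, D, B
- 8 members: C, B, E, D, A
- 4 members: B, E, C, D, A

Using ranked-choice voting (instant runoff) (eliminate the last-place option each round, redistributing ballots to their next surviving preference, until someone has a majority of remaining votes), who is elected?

Round 1: A 9, D 2, E 1, C 8, B 4. Eliminate E.
Round 2: A 9, D 2, C 8, B 5. Eliminate D.
Round 3: A 9, C 10, B 5. Eliminate B.
Round 4: A 10, C 14. C has a majority.

C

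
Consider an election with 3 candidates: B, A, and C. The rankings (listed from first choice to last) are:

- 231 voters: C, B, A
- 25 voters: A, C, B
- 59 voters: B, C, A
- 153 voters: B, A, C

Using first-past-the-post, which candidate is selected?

C

First-place votes: B 212, A 25, C 231.
C has the most first-place votes.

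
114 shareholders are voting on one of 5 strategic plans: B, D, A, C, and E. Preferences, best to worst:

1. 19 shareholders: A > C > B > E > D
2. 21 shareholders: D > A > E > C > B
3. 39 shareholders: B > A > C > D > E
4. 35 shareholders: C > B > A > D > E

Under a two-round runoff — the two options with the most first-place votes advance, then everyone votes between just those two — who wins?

C

Round 1 first-place votes: B 39, D 21, A 19, C 35, E 0.
B and C advance.
Runoff: B is preferred to C by 39 voters; C by 75.
C wins the runoff.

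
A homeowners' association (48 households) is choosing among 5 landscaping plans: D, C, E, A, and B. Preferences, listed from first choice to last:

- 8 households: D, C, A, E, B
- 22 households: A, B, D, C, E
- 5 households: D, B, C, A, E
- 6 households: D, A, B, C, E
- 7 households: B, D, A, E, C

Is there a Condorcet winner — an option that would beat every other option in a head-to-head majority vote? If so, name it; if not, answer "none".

none

Checking pairwise contests:
B beats D 29–19.
D beats C 48–0.
D beats E 48–0.
D beats A 26–22.
A beats B 36–12.
Every option loses at least one head-to-head, so there is no Condorcet winner.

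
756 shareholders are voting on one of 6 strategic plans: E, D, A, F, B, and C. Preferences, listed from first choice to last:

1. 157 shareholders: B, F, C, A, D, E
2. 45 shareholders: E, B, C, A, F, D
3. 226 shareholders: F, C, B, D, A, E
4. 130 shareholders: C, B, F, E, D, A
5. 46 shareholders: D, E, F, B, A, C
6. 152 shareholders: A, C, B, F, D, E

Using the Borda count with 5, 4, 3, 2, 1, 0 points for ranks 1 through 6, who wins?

C

E: 157·0 + 45·5 + 226·0 + 130·2 + 46·4 + 152·0 = 669
D: 157·1 + 45·0 + 226·2 + 130·1 + 46·5 + 152·1 = 1121
A: 157·2 + 45·2 + 226·1 + 130·0 + 46·1 + 152·5 = 1436
F: 157·4 + 45·1 + 226·5 + 130·3 + 46·3 + 152·2 = 2635
B: 157·5 + 45·4 + 226·3 + 130·4 + 46·2 + 152·3 = 2711
C: 157·3 + 45·3 + 226·4 + 130·5 + 46·0 + 152·4 = 2768
C has the highest Borda score (2768).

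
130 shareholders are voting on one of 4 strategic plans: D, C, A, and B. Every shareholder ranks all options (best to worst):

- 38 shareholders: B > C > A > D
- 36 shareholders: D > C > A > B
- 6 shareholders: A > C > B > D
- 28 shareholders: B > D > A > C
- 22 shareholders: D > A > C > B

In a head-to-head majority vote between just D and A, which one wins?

D

Voters preferring D to A: 86; preferring A to D: 44.
D wins the head-to-head.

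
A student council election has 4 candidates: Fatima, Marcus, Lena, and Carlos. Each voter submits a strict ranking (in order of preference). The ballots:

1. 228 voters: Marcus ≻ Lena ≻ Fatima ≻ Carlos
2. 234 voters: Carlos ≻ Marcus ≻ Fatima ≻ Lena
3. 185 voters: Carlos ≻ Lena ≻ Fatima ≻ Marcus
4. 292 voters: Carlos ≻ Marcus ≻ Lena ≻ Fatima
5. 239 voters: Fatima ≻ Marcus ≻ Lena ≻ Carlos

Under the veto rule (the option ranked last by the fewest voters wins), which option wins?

Last-place votes: Fatima 292, Marcus 185, Lena 234, Carlos 467.
Marcus is ranked last by the fewest voters, so Marcus wins.

Marcus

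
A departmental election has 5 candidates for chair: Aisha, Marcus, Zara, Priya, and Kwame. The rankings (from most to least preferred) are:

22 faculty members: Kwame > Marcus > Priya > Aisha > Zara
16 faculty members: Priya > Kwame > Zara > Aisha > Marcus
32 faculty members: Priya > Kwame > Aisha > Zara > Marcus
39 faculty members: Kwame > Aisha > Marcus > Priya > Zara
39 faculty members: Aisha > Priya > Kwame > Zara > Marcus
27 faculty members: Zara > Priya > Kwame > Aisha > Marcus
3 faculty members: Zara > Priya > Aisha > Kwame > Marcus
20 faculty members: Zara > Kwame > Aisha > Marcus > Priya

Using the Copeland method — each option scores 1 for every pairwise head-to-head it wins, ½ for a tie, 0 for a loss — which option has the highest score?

Priya

Aisha: beats Marcus and Zara; loses to Priya and Kwame → score 2.
Marcus: loses to Aisha, Zara, Priya, and Kwame → score 0.
Zara: beats Marcus; loses to Aisha, Priya, and Kwame → score 1.
Priya: beats Aisha, Marcus, Zara, and Kwame → score 4.
Kwame: beats Aisha, Marcus, and Zara; loses to Priya → score 3.
Priya has the best pairwise record.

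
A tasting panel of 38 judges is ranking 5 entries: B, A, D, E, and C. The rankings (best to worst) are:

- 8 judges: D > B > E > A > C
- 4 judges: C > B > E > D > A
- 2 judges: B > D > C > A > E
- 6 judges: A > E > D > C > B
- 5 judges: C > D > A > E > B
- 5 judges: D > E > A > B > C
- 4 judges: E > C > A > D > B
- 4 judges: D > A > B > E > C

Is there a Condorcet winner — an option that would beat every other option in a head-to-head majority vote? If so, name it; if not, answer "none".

D vs B: 32–6 for D.
D vs A: 28–10 for D.
D vs E: 24–14 for D.
D vs C: 25–13 for D.
D beats every other option head-to-head.

D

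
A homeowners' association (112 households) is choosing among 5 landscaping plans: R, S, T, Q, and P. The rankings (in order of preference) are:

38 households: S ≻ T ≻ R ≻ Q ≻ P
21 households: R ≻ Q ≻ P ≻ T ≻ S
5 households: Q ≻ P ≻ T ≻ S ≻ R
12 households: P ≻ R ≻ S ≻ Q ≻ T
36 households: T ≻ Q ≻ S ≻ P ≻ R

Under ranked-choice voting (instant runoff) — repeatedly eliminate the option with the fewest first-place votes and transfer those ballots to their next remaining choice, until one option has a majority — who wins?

T

Round 1: R 21, S 38, T 36, Q 5, P 12. Eliminate Q.
Round 2: R 21, S 38, T 36, P 17. Eliminate P.
Round 3: R 33, S 38, T 41. Eliminate R.
Round 4: S 50, T 62. T has a majority.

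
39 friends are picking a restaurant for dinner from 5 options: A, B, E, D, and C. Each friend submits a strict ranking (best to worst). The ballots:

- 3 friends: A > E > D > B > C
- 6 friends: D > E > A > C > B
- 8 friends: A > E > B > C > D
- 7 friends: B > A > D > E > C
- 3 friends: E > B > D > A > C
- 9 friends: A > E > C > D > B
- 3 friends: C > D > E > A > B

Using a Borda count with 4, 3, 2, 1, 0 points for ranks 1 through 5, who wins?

A: 3·4 + 6·2 + 8·4 + 7·3 + 3·1 + 9·4 + 3·1 = 119
B: 3·1 + 6·0 + 8·2 + 7·4 + 3·3 + 9·0 + 3·0 = 56
E: 3·3 + 6·3 + 8·3 + 7·1 + 3·4 + 9·3 + 3·2 = 103
D: 3·2 + 6·4 + 8·0 + 7·2 + 3·2 + 9·1 + 3·3 = 68
C: 3·0 + 6·1 + 8·1 + 7·0 + 3·0 + 9·2 + 3·4 = 44
A has the highest Borda score (119).

A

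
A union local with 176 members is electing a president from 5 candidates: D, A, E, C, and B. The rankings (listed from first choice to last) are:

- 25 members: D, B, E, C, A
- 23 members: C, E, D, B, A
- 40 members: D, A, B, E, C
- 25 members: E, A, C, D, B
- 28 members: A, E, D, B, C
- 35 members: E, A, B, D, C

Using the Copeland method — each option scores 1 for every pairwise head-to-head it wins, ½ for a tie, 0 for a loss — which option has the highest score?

D: beats C and B; ties A; loses to E → score 2.5.
A: beats C and B; ties D; loses to E → score 2.5.
E: beats D, A, C, and B → score 4.
C: loses to D, A, E, and B → score 0.
B: beats C; loses to D, A, and E → score 1.
E has the best pairwise record.

E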